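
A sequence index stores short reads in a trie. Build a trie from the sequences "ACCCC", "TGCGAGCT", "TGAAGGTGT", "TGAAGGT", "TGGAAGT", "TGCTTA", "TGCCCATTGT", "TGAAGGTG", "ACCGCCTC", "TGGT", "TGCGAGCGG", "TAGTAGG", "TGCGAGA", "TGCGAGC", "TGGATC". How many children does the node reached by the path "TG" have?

The children of the "TG" node are the distinct next characters among strings starting with "TG".
Distinct next characters after "TG": A, C, G.
That node has 3 child edges.

3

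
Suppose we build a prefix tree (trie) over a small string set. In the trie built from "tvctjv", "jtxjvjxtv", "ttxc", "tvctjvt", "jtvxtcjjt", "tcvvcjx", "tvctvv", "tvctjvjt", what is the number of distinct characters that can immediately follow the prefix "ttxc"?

The children of the "ttxc" node are the distinct next characters among strings starting with "ttxc".
No stored string extends past "ttxc".
That node has 0 child edges.

0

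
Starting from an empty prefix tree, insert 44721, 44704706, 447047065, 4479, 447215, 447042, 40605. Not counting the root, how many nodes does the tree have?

Trie structure (* marks end of a word):
(root)
└─ 4
   ├─ 0
   │  └─ 6
   │     └─ 0
   │        └─ 5 *
   └─ 4
      └─ 7
         ├─ 0
         │  └─ 4
         │     ├─ 2 *
         │     └─ 7
         │        └─ 0
         │           └─ 6 *
         │              └─ 5 *
         ├─ 2
         │  └─ 1 *
         │     └─ 5 *
         └─ 9 *
Counting every labelled node above: 18.

18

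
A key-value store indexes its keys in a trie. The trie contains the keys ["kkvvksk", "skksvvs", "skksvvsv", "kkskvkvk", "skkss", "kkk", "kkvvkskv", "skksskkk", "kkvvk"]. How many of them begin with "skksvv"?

2

Traverse to the node for "skksvv", then collect every word in that subtree.
Words under "skksvv": skksvvs, skksvvsv
Count: 2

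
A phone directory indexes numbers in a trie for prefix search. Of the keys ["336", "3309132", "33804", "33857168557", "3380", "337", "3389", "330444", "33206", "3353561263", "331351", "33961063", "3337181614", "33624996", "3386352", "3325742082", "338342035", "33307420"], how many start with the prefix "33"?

Traverse to the node for "33", then collect every word in that subtree.
Words under "33": 330444, 3309132, 331351, 33206, 3325742082, 33307420, 3337181614, 3353561263, 336, 33624996, 337, 3380, 33804, 338342035, 33857168557, 3386352, 3389, 33961063
Count: 18

18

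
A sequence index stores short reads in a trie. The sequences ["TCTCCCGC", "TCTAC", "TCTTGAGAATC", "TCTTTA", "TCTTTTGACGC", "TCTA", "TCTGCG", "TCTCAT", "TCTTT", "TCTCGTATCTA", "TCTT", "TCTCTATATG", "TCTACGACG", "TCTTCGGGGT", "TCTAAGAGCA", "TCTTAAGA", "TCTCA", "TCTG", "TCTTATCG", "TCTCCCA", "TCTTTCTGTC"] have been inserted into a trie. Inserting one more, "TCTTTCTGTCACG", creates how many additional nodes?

Walking "TCTTTCTGTCACG" from the root, the first 10 characters ("TCTTTCTGTC") follow existing edges; "A" is the first miss.
Each of the 3 remaining characters creates one node.

3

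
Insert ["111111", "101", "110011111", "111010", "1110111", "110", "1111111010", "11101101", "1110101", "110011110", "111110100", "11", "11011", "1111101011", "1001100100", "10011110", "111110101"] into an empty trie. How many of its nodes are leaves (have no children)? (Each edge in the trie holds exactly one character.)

12

Leaves are exactly the stored words that no other stored word extends.
Those words: "1001100100", "10011110", "101", "110011110", "110011111", "11011", "1110101", "11101101", "1110111", "111110100", "1111101011", "1111111010"
Leaf count: 12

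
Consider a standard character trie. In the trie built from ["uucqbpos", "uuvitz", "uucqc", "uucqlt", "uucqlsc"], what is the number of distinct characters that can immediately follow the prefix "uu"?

2

Follow the path "uu" to its node, then look at its outgoing edges.
Characters that immediately follow "uu" among the stored strings: {c, v}.
That node has 2 child edges.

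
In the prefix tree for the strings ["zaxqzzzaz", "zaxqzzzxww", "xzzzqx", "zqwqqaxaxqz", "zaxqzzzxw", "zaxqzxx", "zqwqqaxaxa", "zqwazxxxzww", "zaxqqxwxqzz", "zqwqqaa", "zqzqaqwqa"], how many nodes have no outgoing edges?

10

A leaf is a node with no children — equivalently, the end of a word that is not a proper prefix of any other stored word.
Those words: "xzzzqx", "zaxqqxwxqzz", "zaxqzxx", "zaxqzzzaz", "zaxqzzzxww", "zqwazxxxzww", "zqwqqaa", "zqwqqaxaxa", "zqwqqaxaxqz", "zqzqaqwqa"
Leaf count: 10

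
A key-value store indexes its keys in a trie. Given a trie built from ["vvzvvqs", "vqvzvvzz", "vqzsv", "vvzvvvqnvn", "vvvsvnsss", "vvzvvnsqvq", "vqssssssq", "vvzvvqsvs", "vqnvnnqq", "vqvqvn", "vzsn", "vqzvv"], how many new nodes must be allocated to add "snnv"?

4

Nothing in the trie begins with "s"; the whole of "snnv" is new.
4 − 0 = 4 new nodes.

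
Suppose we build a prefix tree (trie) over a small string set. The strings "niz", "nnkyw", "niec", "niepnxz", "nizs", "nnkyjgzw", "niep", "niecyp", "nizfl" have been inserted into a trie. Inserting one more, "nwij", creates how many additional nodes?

3

The longest prefix of "nwij" already in the trie is "n" (length 1).
New nodes needed: |"nwij"| − 1 = 4 − 1 = 3.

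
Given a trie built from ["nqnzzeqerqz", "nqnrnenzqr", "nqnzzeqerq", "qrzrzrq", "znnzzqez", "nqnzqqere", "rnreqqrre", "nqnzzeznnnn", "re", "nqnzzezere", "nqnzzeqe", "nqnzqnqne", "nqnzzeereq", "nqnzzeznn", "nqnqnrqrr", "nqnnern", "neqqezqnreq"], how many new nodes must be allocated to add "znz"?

Walking "znz" from the root, the first 2 characters ("zn") follow existing edges; "z" is the first miss.
Each of the 1 remaining characters creates one node.

1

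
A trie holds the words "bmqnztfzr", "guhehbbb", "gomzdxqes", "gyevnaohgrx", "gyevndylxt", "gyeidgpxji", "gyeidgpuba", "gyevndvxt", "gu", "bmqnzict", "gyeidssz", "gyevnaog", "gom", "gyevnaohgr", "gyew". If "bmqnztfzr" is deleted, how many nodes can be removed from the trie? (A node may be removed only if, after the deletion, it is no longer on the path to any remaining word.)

4

After clearing the end-marker at "bmqnztfzr", prune upward until reaching a node still needed by another word.
The suffix "tfzr" (4 nodes) is used only by "bmqnztfzr"; the node for "bmqnz" still has the child "i", so pruning stops there.
Nodes removed: 4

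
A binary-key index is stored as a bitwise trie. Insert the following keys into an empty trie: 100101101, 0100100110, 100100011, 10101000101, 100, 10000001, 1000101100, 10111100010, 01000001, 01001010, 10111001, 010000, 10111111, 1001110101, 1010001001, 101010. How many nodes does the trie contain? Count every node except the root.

For each word, the new-node count is its length minus the longest prefix already in the trie:
  "100101101" → 9 new (1, 0, 0, 1, 0, 1, 1, 0, 1)
  "0100100110" → 10 new (0, 1, 0, 0, 1, 0, 0, 1, 1, 0)
  "100100011" → prefix "10010" already present; 4 new (0, 0, 1, 1)
  "10101000101" → prefix "10" already present; 9 new (1, 0, 1, 0, 0, 0, 1, 0, 1)
  "100" → prefix "100" already present; 0 new (none)
  "10000001" → prefix "100" already present; 5 new (0, 0, 0, 0, 1)
  "1000101100" → prefix "1000" already present; 6 new (1, 0, 1, 1, 0, 0)
  "10111100010" → prefix "101" already present; 8 new (1, 1, 1, 0, 0, 0, 1, 0)
  "01000001" → prefix "0100" already present; 4 new (0, 0, 0, 1)
  "01001010" → prefix "010010" already present; 2 new (1, 0)
  "10111001" → prefix "10111" already present; 3 new (0, 0, 1)
  "010000" → prefix "010000" already present; 0 new (none)
  "10111111" → prefix "101111" already present; 2 new (1, 1)
  "1001110101" → prefix "1001" already present; 6 new (1, 1, 0, 1, 0, 1)
  "1010001001" → prefix "1010" already present; 6 new (0, 0, 1, 0, 0, 1)
  "101010" → prefix "101010" already present; 0 new (none)
Total nodes = 9 + 10 + 4 + 9 + 0 + 5 + 6 + 8 + 4 + 2 + 3 + 0 + 2 + 6 + 6 + 0 = 74

74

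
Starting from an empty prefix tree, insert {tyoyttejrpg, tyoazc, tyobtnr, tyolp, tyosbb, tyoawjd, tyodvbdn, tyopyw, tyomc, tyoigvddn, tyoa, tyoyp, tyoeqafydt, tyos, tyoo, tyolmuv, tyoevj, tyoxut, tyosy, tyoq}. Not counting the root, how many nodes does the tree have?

61

Trace insertions, counting only characters that open a new branch:
  "tyoyttejrpg" → 11 new (t, y, o, y, t, t, e, j, r, p, g)
  "tyoazc" → prefix "tyo" already present; 3 new (a, z, c)
  "tyobtnr" → prefix "tyo" already present; 4 new (b, t, n, r)
  "tyolp" → prefix "tyo" already present; 2 new (l, p)
  "tyosbb" → prefix "tyo" already present; 3 new (s, b, b)
  "tyoawjd" → prefix "tyoa" already present; 3 new (w, j, d)
  "tyodvbdn" → prefix "tyo" already present; 5 new (d, v, b, d, n)
  "tyopyw" → prefix "tyo" already present; 3 new (p, y, w)
  "tyomc" → prefix "tyo" already present; 2 new (m, c)
  "tyoigvddn" → prefix "tyo" already present; 6 new (i, g, v, d, d, n)
  "tyoa" → prefix "tyoa" already present; 0 new (none)
  "tyoyp" → prefix "tyoy" already present; 1 new (p)
  "tyoeqafydt" → prefix "tyo" already present; 7 new (e, q, a, f, y, d, t)
  "tyos" → prefix "tyos" already present; 0 new (none)
  "tyoo" → prefix "tyo" already present; 1 new (o)
  "tyolmuv" → prefix "tyol" already present; 3 new (m, u, v)
  "tyoevj" → prefix "tyoe" already present; 2 new (v, j)
  "tyoxut" → prefix "tyo" already present; 3 new (x, u, t)
  "tyosy" → prefix "tyos" already present; 1 new (y)
  "tyoq" → prefix "tyo" already present; 1 new (q)
Total nodes = 11 + 3 + 4 + 2 + 3 + 3 + 5 + 3 + 2 + 6 + 0 + 1 + 7 + 0 + 1 + 3 + 2 + 3 + 1 + 1 = 61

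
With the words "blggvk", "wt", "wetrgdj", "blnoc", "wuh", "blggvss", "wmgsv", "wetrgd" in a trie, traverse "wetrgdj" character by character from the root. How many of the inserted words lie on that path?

Check each prefix of "wetrgdj" against the stored set — each match is an end-marker on the path.
Prefixes of the query that are stored words: "wetrgd", "wetrgdj"
Count: 2

2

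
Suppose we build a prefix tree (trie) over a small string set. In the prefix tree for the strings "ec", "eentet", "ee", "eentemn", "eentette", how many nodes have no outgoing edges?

3

A leaf is a node with no children — equivalently, the end of a word that is not a proper prefix of any other stored word.
Those words: "ec", "eentemn", "eentette"
Leaf count: 3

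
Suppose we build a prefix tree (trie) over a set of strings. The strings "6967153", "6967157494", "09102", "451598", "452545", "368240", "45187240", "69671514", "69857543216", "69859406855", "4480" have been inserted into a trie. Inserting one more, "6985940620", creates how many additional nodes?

2

The longest prefix of "6985940620" already in the trie is "69859406" (length 8).
New nodes needed: |"6985940620"| − 8 = 10 − 8 = 2.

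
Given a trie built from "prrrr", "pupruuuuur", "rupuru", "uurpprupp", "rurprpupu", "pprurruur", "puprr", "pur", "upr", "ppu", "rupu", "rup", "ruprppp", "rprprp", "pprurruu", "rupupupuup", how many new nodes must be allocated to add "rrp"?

"r" is already a path in the trie; the remaining "rp" must be added.
So 3 − 1 = 2 new nodes.

2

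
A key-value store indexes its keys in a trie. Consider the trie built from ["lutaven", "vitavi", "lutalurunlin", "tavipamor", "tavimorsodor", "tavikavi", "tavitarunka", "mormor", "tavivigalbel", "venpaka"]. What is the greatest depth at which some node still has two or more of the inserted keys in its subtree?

Look for the deepest trie node that still has at least two words in its subtree.
e.g. "lutalurunlin" and "lutaven" share the prefix "luta" of length 4; no pair shares a longer one.
Longest shared-prefix length: 4

4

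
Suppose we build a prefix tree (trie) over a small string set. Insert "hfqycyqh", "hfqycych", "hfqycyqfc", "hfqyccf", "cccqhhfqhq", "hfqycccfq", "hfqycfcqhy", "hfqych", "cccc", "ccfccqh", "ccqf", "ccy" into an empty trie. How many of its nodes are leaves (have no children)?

12

Leaves are exactly the stored words that no other stored word extends.
Those words: "cccc", "cccqhhfqhq", "ccfccqh", "ccqf", "ccy", "hfqycccfq", "hfqyccf", "hfqycfcqhy", "hfqych", "hfqycych", "hfqycyqfc", "hfqycyqh"
Leaf count: 12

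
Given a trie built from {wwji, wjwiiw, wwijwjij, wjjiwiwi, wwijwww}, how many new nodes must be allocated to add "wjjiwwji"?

3

Walking "wjjiwwji" from the root, the first 5 characters ("wjjiw") follow existing edges; "w" is the first miss.
Each of the 3 remaining characters creates one node.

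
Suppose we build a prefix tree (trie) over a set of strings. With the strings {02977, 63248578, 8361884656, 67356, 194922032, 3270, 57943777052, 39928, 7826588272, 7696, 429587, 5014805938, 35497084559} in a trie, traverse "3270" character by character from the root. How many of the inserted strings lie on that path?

Check each prefix of "3270" against the stored set — each match is an end-marker on the path.
Prefixes of the query that are stored words: "3270"
Count: 1

1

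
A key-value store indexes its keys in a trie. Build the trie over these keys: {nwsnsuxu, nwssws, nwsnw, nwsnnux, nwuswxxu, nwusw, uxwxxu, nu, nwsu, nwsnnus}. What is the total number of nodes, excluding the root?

30

Trace insertions, counting only characters that open a new branch:
  "nwsnsuxu" → 8 new (n, w, s, n, s, u, x, u)
  "nwssws" → prefix "nws" already present; 3 new (s, w, s)
  "nwsnw" → prefix "nwsn" already present; 1 new (w)
  "nwsnnux" → prefix "nwsn" already present; 3 new (n, u, x)
  "nwuswxxu" → prefix "nw" already present; 6 new (u, s, w, x, x, u)
  "nwusw" → prefix "nwusw" already present; 0 new (none)
  "uxwxxu" → 6 new (u, x, w, x, x, u)
  "nu" → prefix "n" already present; 1 new (u)
  "nwsu" → prefix "nws" already present; 1 new (u)
  "nwsnnus" → prefix "nwsnnu" already present; 1 new (s)
Total nodes = 8 + 3 + 1 + 3 + 6 + 0 + 6 + 1 + 1 + 1 = 30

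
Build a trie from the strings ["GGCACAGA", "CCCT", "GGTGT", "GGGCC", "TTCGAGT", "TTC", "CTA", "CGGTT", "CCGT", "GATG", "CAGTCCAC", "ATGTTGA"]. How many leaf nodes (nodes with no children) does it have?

Leaves are exactly the stored words that no other stored word extends.
Those words: "ATGTTGA", "CAGTCCAC", "CCCT", "CCGT", "CGGTT", "CTA", "GATG", "GGCACAGA", "GGGCC", "GGTGT", "TTCGAGT"
Leaf count: 11

11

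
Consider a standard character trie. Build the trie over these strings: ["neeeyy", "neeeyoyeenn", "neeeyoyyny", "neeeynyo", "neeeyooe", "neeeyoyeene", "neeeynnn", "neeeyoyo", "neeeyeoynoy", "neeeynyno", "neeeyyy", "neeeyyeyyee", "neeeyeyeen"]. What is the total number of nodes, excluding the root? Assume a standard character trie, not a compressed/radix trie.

Trace insertions, counting only characters that open a new branch:
  "neeeyy" → 6 new (n, e, e, e, y, y)
  "neeeyoyeenn" → prefix "neeey" already present; 6 new (o, y, e, e, n, n)
  "neeeyoyyny" → prefix "neeeyoy" already present; 3 new (y, n, y)
  "neeeynyo" → prefix "neeey" already present; 3 new (n, y, o)
  "neeeyooe" → prefix "neeeyo" already present; 2 new (o, e)
  "neeeyoyeene" → prefix "neeeyoyeen" already present; 1 new (e)
  "neeeynnn" → prefix "neeeyn" already present; 2 new (n, n)
  "neeeyoyo" → prefix "neeeyoy" already present; 1 new (o)
  "neeeyeoynoy" → prefix "neeey" already present; 6 new (e, o, y, n, o, y)
  "neeeynyno" → prefix "neeeyny" already present; 2 new (n, o)
  "neeeyyy" → prefix "neeeyy" already present; 1 new (y)
  "neeeyyeyyee" → prefix "neeeyy" already present; 5 new (e, y, y, e, e)
  "neeeyeyeen" → prefix "neeeye" already present; 4 new (y, e, e, n)
Total nodes = 6 + 6 + 3 + 3 + 2 + 1 + 2 + 1 + 6 + 2 + 1 + 5 + 4 = 42

42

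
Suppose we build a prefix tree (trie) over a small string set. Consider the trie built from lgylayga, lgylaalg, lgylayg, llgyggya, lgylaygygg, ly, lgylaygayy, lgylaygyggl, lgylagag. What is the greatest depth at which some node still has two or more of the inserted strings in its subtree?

The deepest shared node is where two words last agree before diverging.
e.g. "lgylaygygg" and "lgylaygyggl" share the prefix "lgylaygygg" of length 10; no pair shares a longer one.
Longest shared-prefix length: 10

10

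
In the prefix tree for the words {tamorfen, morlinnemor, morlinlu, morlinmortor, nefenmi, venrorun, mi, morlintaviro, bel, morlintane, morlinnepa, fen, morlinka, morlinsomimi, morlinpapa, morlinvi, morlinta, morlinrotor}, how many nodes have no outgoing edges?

Leaves are exactly the stored words that no other stored word extends.
Those words: "bel", "fen", "mi", "morlinka", "morlinlu", "morlinmortor", "morlinnemor", "morlinnepa", "morlinpapa", "morlinrotor", "morlinsomimi", "morlintane", "morlintaviro", "morlinvi", "nefenmi", "tamorfen", "venrorun"
Leaf count: 17

17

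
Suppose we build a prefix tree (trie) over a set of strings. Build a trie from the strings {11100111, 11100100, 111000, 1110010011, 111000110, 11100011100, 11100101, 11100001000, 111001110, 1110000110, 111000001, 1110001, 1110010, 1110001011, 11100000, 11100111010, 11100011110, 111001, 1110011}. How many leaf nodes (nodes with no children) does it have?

Leaves are exactly the stored words that no other stored word extends.
Those words: "111000001", "11100001000", "1110000110", "1110001011", "111000110", "11100011100", "11100011110", "1110010011", "11100101", "11100111010"
Leaf count: 10

10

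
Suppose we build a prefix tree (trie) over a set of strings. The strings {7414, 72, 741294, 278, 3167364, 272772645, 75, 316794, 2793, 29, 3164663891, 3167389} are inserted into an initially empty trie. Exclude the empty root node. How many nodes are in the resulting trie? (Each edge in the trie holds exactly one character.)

40

Count nodes per top-level branch (shared prefixes stored once):
  '2'-branch (272772645, 278, 2793, 29): 13 nodes
  '3'-branch (3164663891, 3167364, 3167389, 316794): 18 nodes
  '7'-branch (72, 741294, 7414, 75): 9 nodes
Sum: 40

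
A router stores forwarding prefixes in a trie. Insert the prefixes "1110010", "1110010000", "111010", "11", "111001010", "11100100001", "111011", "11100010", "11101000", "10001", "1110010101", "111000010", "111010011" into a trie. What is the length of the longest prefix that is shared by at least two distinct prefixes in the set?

Look for the deepest trie node that still has at least two words in its subtree.
e.g. "1110010000" and "11100100001" share the prefix "1110010000" of length 10; no pair shares a longer one.
Longest shared-prefix length: 10

10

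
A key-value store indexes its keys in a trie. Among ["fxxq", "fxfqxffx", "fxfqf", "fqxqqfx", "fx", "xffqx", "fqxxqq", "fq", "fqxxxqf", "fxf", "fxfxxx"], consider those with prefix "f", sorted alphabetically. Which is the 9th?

Filter for "f…" and sort: "fq", "fqxqqfx", "fqxxqq", "fqxxxqf", "fx", "fxf", "fxfqf", "fxfqxffx", "fxfxxx", "fxxq"
Position 9: fxfxxx

fxfxxx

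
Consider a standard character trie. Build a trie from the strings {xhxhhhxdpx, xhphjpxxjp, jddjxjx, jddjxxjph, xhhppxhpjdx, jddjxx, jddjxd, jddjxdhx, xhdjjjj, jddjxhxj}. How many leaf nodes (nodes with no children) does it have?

8

Leaves are exactly the stored words that no other stored word extends.
Those words: "jddjxdhx", "jddjxhxj", "jddjxjx", "jddjxxjph", "xhdjjjj", "xhhppxhpjdx", "xhphjpxxjp", "xhxhhhxdpx"
Leaf count: 8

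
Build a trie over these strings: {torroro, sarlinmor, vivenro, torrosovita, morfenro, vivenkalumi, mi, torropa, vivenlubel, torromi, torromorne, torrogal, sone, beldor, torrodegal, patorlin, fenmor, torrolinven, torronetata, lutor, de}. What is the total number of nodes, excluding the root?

Insert word by word; a character creates a node only if that edge doesn't already exist:
  "torroro" → 7 new (t, o, r, r, o, r, o)
  "sarlinmor" → 9 new (s, a, r, l, i, n, m, o, r)
  "vivenro" → 7 new (v, i, v, e, n, r, o)
  "torrosovita" → prefix "torro" already present; 6 new (s, o, v, i, t, a)
  "morfenro" → 8 new (m, o, r, f, e, n, r, o)
  "vivenkalumi" → prefix "viven" already present; 6 new (k, a, l, u, m, i)
  "mi" → prefix "m" already present; 1 new (i)
  "torropa" → prefix "torro" already present; 2 new (p, a)
  "vivenlubel" → prefix "viven" already present; 5 new (l, u, b, e, l)
  "torromi" → prefix "torro" already present; 2 new (m, i)
  "torromorne" → prefix "torrom" already present; 4 new (o, r, n, e)
  "torrogal" → prefix "torro" already present; 3 new (g, a, l)
  "sone" → prefix "s" already present; 3 new (o, n, e)
  "beldor" → 6 new (b, e, l, d, o, r)
  "torrodegal" → prefix "torro" already present; 5 new (d, e, g, a, l)
  "patorlin" → 8 new (p, a, t, o, r, l, i, n)
  "fenmor" → 6 new (f, e, n, m, o, r)
  "torrolinven" → prefix "torro" already present; 6 new (l, i, n, v, e, n)
  "torronetata" → prefix "torro" already present; 6 new (n, e, t, a, t, a)
  "lutor" → 5 new (l, u, t, o, r)
  "de" → 2 new (d, e)
Total nodes = 7 + 9 + 7 + 6 + 8 + 6 + 1 + 2 + 5 + 2 + 4 + 3 + 3 + 6 + 5 + 8 + 6 + 6 + 6 + 5 + 2 = 107

107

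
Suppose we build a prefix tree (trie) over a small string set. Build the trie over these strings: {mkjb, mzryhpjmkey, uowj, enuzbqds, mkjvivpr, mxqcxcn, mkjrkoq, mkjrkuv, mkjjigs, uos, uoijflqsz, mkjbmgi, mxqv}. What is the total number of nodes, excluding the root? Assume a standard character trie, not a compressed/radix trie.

59

Trace insertions, counting only characters that open a new branch:
  "mkjb" → 4 new (m, k, j, b)
  "mzryhpjmkey" → prefix "m" already present; 10 new (z, r, y, h, p, j, m, k, e, y)
  "uowj" → 4 new (u, o, w, j)
  "enuzbqds" → 8 new (e, n, u, z, b, q, d, s)
  "mkjvivpr" → prefix "mkj" already present; 5 new (v, i, v, p, r)
  "mxqcxcn" → prefix "m" already present; 6 new (x, q, c, x, c, n)
  "mkjrkoq" → prefix "mkj" already present; 4 new (r, k, o, q)
  "mkjrkuv" → prefix "mkjrk" already present; 2 new (u, v)
  "mkjjigs" → prefix "mkj" already present; 4 new (j, i, g, s)
  "uos" → prefix "uo" already present; 1 new (s)
  "uoijflqsz" → prefix "uo" already present; 7 new (i, j, f, l, q, s, z)
  "mkjbmgi" → prefix "mkjb" already present; 3 new (m, g, i)
  "mxqv" → prefix "mxq" already present; 1 new (v)
Total nodes = 4 + 10 + 4 + 8 + 5 + 6 + 4 + 2 + 4 + 1 + 7 + 3 + 1 = 59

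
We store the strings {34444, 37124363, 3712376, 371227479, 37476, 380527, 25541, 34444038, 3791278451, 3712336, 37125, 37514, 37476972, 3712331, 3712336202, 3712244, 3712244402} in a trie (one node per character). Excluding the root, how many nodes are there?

Insert word by word; a character creates a node only if that edge doesn't already exist:
  "34444" → 5 new (3, 4, 4, 4, 4)
  "37124363" → prefix "3" already present; 7 new (7, 1, 2, 4, 3, 6, 3)
  "3712376" → prefix "3712" already present; 3 new (3, 7, 6)
  "371227479" → prefix "3712" already present; 5 new (2, 7, 4, 7, 9)
  "37476" → prefix "37" already present; 3 new (4, 7, 6)
  "380527" → prefix "3" already present; 5 new (8, 0, 5, 2, 7)
  "25541" → 5 new (2, 5, 5, 4, 1)
  "34444038" → prefix "34444" already present; 3 new (0, 3, 8)
  "3791278451" → prefix "37" already present; 8 new (9, 1, 2, 7, 8, 4, 5, 1)
  "3712336" → prefix "37123" already present; 2 new (3, 6)
  "37125" → prefix "3712" already present; 1 new (5)
  "37514" → prefix "37" already present; 3 new (5, 1, 4)
  "37476972" → prefix "37476" already present; 3 new (9, 7, 2)
  "3712331" → prefix "371233" already present; 1 new (1)
  "3712336202" → prefix "3712336" already present; 3 new (2, 0, 2)
  "3712244" → prefix "37122" already present; 2 new (4, 4)
  "3712244402" → prefix "3712244" already present; 3 new (4, 0, 2)
Total nodes = 5 + 7 + 3 + 5 + 3 + 5 + 5 + 3 + 8 + 2 + 1 + 3 + 3 + 1 + 3 + 2 + 3 = 62

62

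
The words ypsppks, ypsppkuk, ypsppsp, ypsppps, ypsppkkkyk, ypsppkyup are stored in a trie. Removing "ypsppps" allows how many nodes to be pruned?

2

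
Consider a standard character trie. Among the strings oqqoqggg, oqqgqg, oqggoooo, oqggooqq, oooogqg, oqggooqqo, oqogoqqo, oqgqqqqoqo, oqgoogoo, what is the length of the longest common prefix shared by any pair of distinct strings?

8

The deepest shared node is where two words last agree before diverging.
e.g. "oqggooqq" and "oqggooqqo" share the prefix "oqggooqq" of length 8; no pair shares a longer one.
Longest shared-prefix length: 8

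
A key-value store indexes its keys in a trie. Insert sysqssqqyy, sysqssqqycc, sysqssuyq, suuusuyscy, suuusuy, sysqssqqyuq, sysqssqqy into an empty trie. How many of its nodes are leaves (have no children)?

5

A leaf is a node with no children — equivalently, the end of a word that is not a proper prefix of any other stored word.
Those words: "suuusuyscy", "sysqssqqycc", "sysqssqqyuq", "sysqssqqyy", "sysqssuyq"
Leaf count: 5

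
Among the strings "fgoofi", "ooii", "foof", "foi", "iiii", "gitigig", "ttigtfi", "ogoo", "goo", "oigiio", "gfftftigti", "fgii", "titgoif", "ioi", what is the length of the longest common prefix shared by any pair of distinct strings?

2

Look for the deepest trie node that still has at least two words in its subtree.
e.g. "fgii" and "fgoofi" share the prefix "fg" of length 2; no pair shares a longer one.
Longest shared-prefix length: 2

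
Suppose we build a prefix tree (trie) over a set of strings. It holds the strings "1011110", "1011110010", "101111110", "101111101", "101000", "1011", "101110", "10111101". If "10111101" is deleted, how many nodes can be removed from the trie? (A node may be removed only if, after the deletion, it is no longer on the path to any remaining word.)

1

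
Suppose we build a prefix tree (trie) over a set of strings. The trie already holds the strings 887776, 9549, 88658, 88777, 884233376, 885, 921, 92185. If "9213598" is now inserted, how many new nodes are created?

4

"921" is already a path in the trie; the remaining "3598" must be added.
New nodes needed: |"9213598"| − 3 = 7 − 3 = 4.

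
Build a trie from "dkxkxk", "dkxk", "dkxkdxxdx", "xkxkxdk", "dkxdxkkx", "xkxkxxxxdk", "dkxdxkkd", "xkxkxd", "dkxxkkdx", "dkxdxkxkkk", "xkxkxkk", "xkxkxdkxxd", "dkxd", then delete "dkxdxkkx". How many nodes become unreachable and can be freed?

1

Walk "dkxdxkkx" from the leaf back toward the root, removing each node that no remaining word uses.
The suffix "x" (1 node) is used only by "dkxdxkkx"; the node for "dkxdxkk" still has the child "d", so pruning stops there.
Nodes removed: 1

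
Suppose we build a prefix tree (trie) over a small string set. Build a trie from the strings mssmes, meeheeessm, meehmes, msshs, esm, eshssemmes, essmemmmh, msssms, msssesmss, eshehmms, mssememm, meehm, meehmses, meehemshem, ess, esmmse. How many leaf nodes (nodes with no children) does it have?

Leaves are exactly the stored words that no other stored word extends.
Those words: "eshehmms", "eshssemmes", "esmmse", "essmemmmh", "meeheeessm", "meehemshem", "meehmes", "meehmses", "mssememm", "msshs", "mssmes", "msssesmss", "msssms"
Leaf count: 13

13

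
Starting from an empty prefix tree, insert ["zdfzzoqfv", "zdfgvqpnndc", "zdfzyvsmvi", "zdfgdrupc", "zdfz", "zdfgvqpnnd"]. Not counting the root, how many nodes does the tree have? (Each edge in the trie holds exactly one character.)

Trie structure (* marks end of a word):
(root)
└─ z
   └─ d
      └─ f
         ├─ g
         │  ├─ d
         │  │  └─ r
         │  │     └─ u
         │  │        └─ p
         │  │           └─ c *
         │  └─ v
         │     └─ q
         │        └─ p
         │           └─ n
         │              └─ n
         │                 └─ d *
         │                    └─ c *
         └─ z *
            ├─ y
            │  └─ v
            │     └─ s
            │        └─ m
            │           └─ v
            │              └─ i *
            └─ z
               └─ o
                  └─ q
                     └─ f
                        └─ v *
Counting every labelled node above: 28.

28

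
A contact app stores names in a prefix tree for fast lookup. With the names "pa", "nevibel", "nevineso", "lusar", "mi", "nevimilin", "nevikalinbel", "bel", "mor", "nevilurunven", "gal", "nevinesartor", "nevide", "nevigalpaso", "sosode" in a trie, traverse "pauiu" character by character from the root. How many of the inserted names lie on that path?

Check each prefix of "pauiu" against the stored set — each match is an end-marker on the path.
Prefixes of the query that are stored words: "pa"
Count: 1

1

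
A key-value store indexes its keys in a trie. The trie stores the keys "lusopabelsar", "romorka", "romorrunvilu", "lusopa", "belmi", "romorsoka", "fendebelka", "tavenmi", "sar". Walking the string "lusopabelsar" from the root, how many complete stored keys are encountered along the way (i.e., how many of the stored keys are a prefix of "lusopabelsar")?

2

Walk "lusopabelsar" from the root; an end-of-word marker is hit whenever a stored word is a prefix of "lusopabelsar".
Prefixes of the query that are stored words: "lusopa", "lusopabelsar"
Count: 2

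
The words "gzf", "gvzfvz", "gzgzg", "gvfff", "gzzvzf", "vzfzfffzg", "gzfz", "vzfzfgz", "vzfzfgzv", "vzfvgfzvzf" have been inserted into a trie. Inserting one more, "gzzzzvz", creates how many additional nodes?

4

The longest prefix of "gzzzzvz" already in the trie is "gzz" (length 3).
So 7 − 3 = 4 new nodes.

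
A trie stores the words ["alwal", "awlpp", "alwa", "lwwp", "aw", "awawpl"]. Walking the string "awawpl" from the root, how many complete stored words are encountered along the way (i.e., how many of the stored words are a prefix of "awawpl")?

Walk "awawpl" from the root; an end-of-word marker is hit whenever a stored word is a prefix of "awawpl".
Prefixes of the query that are stored words: "aw", "awawpl"
Count: 2

2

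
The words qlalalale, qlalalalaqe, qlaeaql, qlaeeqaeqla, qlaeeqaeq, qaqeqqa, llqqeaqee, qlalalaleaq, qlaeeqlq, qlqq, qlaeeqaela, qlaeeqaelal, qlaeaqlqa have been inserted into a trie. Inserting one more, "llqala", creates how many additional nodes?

The longest prefix of "llqala" already in the trie is "llq" (length 3).
Each of the 3 remaining characters creates one node.

3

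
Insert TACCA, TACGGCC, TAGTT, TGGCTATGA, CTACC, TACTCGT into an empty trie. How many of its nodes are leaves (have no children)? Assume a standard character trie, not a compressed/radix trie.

A leaf is a node with no children — equivalently, the end of a word that is not a proper prefix of any other stored word.
Those words: "CTACC", "TACCA", "TACGGCC", "TACTCGT", "TAGTT", "TGGCTATGA"
Leaf count: 6

6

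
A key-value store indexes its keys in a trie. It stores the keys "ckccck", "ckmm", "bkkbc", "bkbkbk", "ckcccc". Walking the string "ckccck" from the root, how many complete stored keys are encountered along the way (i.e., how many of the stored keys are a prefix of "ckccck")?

Walk "ckccck" from the root; an end-of-word marker is hit whenever a stored word is a prefix of "ckccck".
Prefixes of the query that are stored words: "ckccck"
Count: 1

1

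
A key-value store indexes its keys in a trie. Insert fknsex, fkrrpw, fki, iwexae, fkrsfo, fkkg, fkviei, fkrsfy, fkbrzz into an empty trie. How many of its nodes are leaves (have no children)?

9

Leaves are exactly the stored words that no other stored word extends.
Those words: "fkbrzz", "fki", "fkkg", "fknsex", "fkrrpw", "fkrsfo", "fkrsfy", "fkviei", "iwexae"
Leaf count: 9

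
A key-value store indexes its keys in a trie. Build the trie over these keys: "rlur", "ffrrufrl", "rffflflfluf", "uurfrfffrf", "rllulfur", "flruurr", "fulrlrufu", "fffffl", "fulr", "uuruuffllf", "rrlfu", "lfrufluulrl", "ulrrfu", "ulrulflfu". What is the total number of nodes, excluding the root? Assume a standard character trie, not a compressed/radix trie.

For each word, the new-node count is its length minus the longest prefix already in the trie:
  "rlur" → 4 new (r, l, u, r)
  "ffrrufrl" → 8 new (f, f, r, r, u, f, r, l)
  "rffflflfluf" → prefix "r" already present; 10 new (f, f, f, l, f, l, f, l, u, f)
  "uurfrfffrf" → 10 new (u, u, r, f, r, f, f, f, r, f)
  "rllulfur" → prefix "rl" already present; 6 new (l, u, l, f, u, r)
  "flruurr" → prefix "f" already present; 6 new (l, r, u, u, r, r)
  "fulrlrufu" → prefix "f" already present; 8 new (u, l, r, l, r, u, f, u)
  "fffffl" → prefix "ff" already present; 4 new (f, f, f, l)
  "fulr" → prefix "fulr" already present; 0 new (none)
  "uuruuffllf" → prefix "uur" already present; 7 new (u, u, f, f, l, l, f)
  "rrlfu" → prefix "r" already present; 4 new (r, l, f, u)
  "lfrufluulrl" → 11 new (l, f, r, u, f, l, u, u, l, r, l)
  "ulrrfu" → prefix "u" already present; 5 new (l, r, r, f, u)
  "ulrulflfu" → prefix "ulr" already present; 6 new (u, l, f, l, f, u)
Total nodes = 4 + 8 + 10 + 10 + 6 + 6 + 8 + 4 + 0 + 7 + 4 + 11 + 5 + 6 = 89

89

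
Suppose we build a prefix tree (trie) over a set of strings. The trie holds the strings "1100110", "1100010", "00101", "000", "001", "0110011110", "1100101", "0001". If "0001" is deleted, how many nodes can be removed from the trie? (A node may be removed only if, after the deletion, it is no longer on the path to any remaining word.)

1

After clearing the end-marker at "0001", prune upward until reaching a node still needed by another word.
The suffix "1" (1 node) is used only by "0001"; "000" is itself a stored word, so pruning stops there.
Nodes removed: 1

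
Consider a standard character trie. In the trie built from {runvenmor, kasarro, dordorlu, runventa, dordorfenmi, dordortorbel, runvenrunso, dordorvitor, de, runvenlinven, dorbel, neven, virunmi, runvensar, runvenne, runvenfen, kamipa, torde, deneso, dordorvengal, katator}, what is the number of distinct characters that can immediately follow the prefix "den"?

The children of the "den" node are the distinct next characters among strings starting with "den".
Distinct next characters after "den": e.
That node has 1 child edge.

1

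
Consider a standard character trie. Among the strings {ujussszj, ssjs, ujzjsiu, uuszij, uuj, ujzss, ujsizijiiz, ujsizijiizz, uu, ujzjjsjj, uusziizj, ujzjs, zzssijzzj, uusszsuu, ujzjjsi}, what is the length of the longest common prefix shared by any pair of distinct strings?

10

Equivalently: take the maximum, over all pairs, of their longest common prefix length.
"ujsizijiiz" and "ujsizijiizz" agree on "ujsizijiiz" (10 characters) before diverging; nothing deeper is shared.
Longest shared-prefix length: 10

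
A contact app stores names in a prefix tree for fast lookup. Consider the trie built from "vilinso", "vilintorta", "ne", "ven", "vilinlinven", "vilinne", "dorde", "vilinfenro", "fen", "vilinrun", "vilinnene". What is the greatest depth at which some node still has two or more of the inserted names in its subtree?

The deepest shared node is where two words last agree before diverging.
"vilinne" and "vilinnene" agree on "vilinne" (7 characters) before diverging; nothing deeper is shared.
Longest shared-prefix length: 7

7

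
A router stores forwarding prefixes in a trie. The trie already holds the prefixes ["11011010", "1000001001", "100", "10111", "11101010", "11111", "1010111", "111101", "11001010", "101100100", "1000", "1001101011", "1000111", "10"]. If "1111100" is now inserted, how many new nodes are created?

"11111" is already a path in the trie; the remaining "00" must be added.
Each of the 2 remaining characters creates one node.

2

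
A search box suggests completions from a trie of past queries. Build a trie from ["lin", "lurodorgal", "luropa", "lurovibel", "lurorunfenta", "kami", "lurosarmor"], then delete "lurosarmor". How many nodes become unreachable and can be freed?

6

A node on "lurosarmor"'s path can go only if nothing else ends at it or branches off below it.
The suffix "sarmor" (6 nodes) is used only by "lurosarmor"; the node for "luro" still has the child "d", so pruning stops there.
Nodes removed: 6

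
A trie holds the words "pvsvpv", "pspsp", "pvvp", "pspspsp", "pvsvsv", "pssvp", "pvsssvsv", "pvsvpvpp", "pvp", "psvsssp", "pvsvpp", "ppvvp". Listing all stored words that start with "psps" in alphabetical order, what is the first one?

pspsp

Filter for "psps…" and sort: "pspsp", "pspspsp"
The 1st is pspsp.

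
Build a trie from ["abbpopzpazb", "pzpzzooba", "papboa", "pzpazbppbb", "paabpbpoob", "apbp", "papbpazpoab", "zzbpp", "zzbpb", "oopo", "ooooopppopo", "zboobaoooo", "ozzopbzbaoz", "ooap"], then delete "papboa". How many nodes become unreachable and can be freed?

2

A node on "papboa"'s path can go only if nothing else ends at it or branches off below it.
The suffix "oa" (2 nodes) is used only by "papboa"; the node for "papb" still has the child "p", so pruning stops there.
Nodes removed: 2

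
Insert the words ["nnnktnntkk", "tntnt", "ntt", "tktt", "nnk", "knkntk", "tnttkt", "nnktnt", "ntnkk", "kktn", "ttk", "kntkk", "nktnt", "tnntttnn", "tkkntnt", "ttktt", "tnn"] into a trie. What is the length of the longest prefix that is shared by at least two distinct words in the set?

The deepest shared node is where two words last agree before diverging.
e.g. "nnk" and "nnktnt" share the prefix "nnk" of length 3; no pair shares a longer one.
Longest shared-prefix length: 3

3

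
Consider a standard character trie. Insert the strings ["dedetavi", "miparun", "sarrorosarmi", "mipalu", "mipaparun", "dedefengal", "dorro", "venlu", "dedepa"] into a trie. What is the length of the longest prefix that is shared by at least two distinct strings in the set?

4

The deepest shared node is where two words last agree before diverging.
"dedefengal" and "dedepa" agree on "dede" (4 characters) before diverging; nothing deeper is shared.
Longest shared-prefix length: 4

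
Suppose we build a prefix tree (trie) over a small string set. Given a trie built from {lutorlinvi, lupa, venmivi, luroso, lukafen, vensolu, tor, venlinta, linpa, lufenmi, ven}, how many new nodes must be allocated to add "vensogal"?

Walking "vensogal" from the root, the first 5 characters ("venso") follow existing edges; "g" is the first miss.
Each of the 3 remaining characters creates one node.

3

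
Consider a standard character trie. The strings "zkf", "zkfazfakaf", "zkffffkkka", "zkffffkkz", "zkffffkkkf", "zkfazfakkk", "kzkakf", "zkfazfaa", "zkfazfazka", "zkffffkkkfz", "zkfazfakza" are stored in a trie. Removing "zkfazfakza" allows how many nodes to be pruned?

2

After clearing the end-marker at "zkfazfakza", prune upward until reaching a node still needed by another word.
The suffix "za" (2 nodes) is used only by "zkfazfakza"; the node for "zkfazfak" still has the child "a", so pruning stops there.
Nodes removed: 2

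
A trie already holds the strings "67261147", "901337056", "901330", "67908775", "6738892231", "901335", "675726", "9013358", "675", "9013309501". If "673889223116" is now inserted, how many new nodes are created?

2

"6738892231" is already a path in the trie; the remaining "16" must be added.
New nodes needed: |"673889223116"| − 10 = 12 − 10 = 2.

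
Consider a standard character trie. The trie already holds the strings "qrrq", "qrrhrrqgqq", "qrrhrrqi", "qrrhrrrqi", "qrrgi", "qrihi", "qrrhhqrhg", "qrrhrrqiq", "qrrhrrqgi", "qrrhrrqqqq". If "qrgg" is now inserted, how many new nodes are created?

"qr" is already a path in the trie; the remaining "gg" must be added.
Each of the 2 remaining characters creates one node.

2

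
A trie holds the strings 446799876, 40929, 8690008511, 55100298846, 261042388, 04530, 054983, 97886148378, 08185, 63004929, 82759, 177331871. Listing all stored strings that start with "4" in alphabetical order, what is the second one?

446799876

DFS of the "4" subtree visits, in order: "40929", "446799876"
Position 2: 446799876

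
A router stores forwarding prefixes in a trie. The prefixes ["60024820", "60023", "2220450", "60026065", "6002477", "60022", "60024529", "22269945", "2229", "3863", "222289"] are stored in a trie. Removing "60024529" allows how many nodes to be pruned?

3

After clearing the end-marker at "60024529", prune upward until reaching a node still needed by another word.
The suffix "529" (3 nodes) is used only by "60024529"; the node for "60024" still has the child "8", so pruning stops there.
Nodes removed: 3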